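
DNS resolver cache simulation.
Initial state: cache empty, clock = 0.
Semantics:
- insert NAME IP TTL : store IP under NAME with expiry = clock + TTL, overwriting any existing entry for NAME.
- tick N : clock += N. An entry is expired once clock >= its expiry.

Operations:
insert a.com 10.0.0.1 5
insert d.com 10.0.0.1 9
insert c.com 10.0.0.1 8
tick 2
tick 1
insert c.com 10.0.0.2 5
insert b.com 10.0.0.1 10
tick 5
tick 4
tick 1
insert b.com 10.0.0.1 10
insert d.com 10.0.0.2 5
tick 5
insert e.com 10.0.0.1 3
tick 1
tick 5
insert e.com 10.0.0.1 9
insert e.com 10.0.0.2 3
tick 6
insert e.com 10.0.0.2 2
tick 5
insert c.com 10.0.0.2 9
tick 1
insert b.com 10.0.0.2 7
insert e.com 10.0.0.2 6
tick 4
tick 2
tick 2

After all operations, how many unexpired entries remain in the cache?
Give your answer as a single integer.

Op 1: insert a.com -> 10.0.0.1 (expiry=0+5=5). clock=0
Op 2: insert d.com -> 10.0.0.1 (expiry=0+9=9). clock=0
Op 3: insert c.com -> 10.0.0.1 (expiry=0+8=8). clock=0
Op 4: tick 2 -> clock=2.
Op 5: tick 1 -> clock=3.
Op 6: insert c.com -> 10.0.0.2 (expiry=3+5=8). clock=3
Op 7: insert b.com -> 10.0.0.1 (expiry=3+10=13). clock=3
Op 8: tick 5 -> clock=8. purged={a.com,c.com}
Op 9: tick 4 -> clock=12. purged={d.com}
Op 10: tick 1 -> clock=13. purged={b.com}
Op 11: insert b.com -> 10.0.0.1 (expiry=13+10=23). clock=13
Op 12: insert d.com -> 10.0.0.2 (expiry=13+5=18). clock=13
Op 13: tick 5 -> clock=18. purged={d.com}
Op 14: insert e.com -> 10.0.0.1 (expiry=18+3=21). clock=18
Op 15: tick 1 -> clock=19.
Op 16: tick 5 -> clock=24. purged={b.com,e.com}
Op 17: insert e.com -> 10.0.0.1 (expiry=24+9=33). clock=24
Op 18: insert e.com -> 10.0.0.2 (expiry=24+3=27). clock=24
Op 19: tick 6 -> clock=30. purged={e.com}
Op 20: insert e.com -> 10.0.0.2 (expiry=30+2=32). clock=30
Op 21: tick 5 -> clock=35. purged={e.com}
Op 22: insert c.com -> 10.0.0.2 (expiry=35+9=44). clock=35
Op 23: tick 1 -> clock=36.
Op 24: insert b.com -> 10.0.0.2 (expiry=36+7=43). clock=36
Op 25: insert e.com -> 10.0.0.2 (expiry=36+6=42). clock=36
Op 26: tick 4 -> clock=40.
Op 27: tick 2 -> clock=42. purged={e.com}
Op 28: tick 2 -> clock=44. purged={b.com,c.com}
Final cache (unexpired): {} -> size=0

Answer: 0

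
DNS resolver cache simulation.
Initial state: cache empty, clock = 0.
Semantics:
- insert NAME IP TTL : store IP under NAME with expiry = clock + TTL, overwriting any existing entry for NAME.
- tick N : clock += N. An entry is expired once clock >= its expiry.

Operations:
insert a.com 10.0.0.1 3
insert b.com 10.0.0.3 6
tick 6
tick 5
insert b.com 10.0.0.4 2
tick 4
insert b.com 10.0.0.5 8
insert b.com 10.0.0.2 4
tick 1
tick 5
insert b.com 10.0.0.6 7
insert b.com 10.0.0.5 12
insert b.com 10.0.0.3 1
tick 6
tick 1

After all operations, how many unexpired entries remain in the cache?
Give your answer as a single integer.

Op 1: insert a.com -> 10.0.0.1 (expiry=0+3=3). clock=0
Op 2: insert b.com -> 10.0.0.3 (expiry=0+6=6). clock=0
Op 3: tick 6 -> clock=6. purged={a.com,b.com}
Op 4: tick 5 -> clock=11.
Op 5: insert b.com -> 10.0.0.4 (expiry=11+2=13). clock=11
Op 6: tick 4 -> clock=15. purged={b.com}
Op 7: insert b.com -> 10.0.0.5 (expiry=15+8=23). clock=15
Op 8: insert b.com -> 10.0.0.2 (expiry=15+4=19). clock=15
Op 9: tick 1 -> clock=16.
Op 10: tick 5 -> clock=21. purged={b.com}
Op 11: insert b.com -> 10.0.0.6 (expiry=21+7=28). clock=21
Op 12: insert b.com -> 10.0.0.5 (expiry=21+12=33). clock=21
Op 13: insert b.com -> 10.0.0.3 (expiry=21+1=22). clock=21
Op 14: tick 6 -> clock=27. purged={b.com}
Op 15: tick 1 -> clock=28.
Final cache (unexpired): {} -> size=0

Answer: 0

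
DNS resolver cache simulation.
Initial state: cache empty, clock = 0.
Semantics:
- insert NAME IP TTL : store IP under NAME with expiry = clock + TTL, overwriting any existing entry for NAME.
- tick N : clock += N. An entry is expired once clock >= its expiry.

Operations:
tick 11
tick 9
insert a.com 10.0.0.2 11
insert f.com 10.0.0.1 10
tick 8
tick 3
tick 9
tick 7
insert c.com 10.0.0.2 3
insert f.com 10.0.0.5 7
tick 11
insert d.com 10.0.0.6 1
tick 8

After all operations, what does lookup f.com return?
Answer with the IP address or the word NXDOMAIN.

Op 1: tick 11 -> clock=11.
Op 2: tick 9 -> clock=20.
Op 3: insert a.com -> 10.0.0.2 (expiry=20+11=31). clock=20
Op 4: insert f.com -> 10.0.0.1 (expiry=20+10=30). clock=20
Op 5: tick 8 -> clock=28.
Op 6: tick 3 -> clock=31. purged={a.com,f.com}
Op 7: tick 9 -> clock=40.
Op 8: tick 7 -> clock=47.
Op 9: insert c.com -> 10.0.0.2 (expiry=47+3=50). clock=47
Op 10: insert f.com -> 10.0.0.5 (expiry=47+7=54). clock=47
Op 11: tick 11 -> clock=58. purged={c.com,f.com}
Op 12: insert d.com -> 10.0.0.6 (expiry=58+1=59). clock=58
Op 13: tick 8 -> clock=66. purged={d.com}
lookup f.com: not in cache (expired or never inserted)

Answer: NXDOMAIN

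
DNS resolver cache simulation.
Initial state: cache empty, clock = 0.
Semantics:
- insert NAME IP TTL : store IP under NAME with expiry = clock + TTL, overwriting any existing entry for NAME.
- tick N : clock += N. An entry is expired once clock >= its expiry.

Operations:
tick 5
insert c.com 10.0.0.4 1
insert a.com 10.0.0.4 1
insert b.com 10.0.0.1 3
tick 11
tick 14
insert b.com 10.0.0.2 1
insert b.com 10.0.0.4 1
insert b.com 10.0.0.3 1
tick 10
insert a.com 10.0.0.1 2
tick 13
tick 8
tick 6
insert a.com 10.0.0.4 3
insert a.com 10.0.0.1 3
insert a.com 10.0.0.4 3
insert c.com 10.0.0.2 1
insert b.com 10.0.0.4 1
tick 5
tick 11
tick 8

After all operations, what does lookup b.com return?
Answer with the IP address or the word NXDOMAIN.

Answer: NXDOMAIN

Derivation:
Op 1: tick 5 -> clock=5.
Op 2: insert c.com -> 10.0.0.4 (expiry=5+1=6). clock=5
Op 3: insert a.com -> 10.0.0.4 (expiry=5+1=6). clock=5
Op 4: insert b.com -> 10.0.0.1 (expiry=5+3=8). clock=5
Op 5: tick 11 -> clock=16. purged={a.com,b.com,c.com}
Op 6: tick 14 -> clock=30.
Op 7: insert b.com -> 10.0.0.2 (expiry=30+1=31). clock=30
Op 8: insert b.com -> 10.0.0.4 (expiry=30+1=31). clock=30
Op 9: insert b.com -> 10.0.0.3 (expiry=30+1=31). clock=30
Op 10: tick 10 -> clock=40. purged={b.com}
Op 11: insert a.com -> 10.0.0.1 (expiry=40+2=42). clock=40
Op 12: tick 13 -> clock=53. purged={a.com}
Op 13: tick 8 -> clock=61.
Op 14: tick 6 -> clock=67.
Op 15: insert a.com -> 10.0.0.4 (expiry=67+3=70). clock=67
Op 16: insert a.com -> 10.0.0.1 (expiry=67+3=70). clock=67
Op 17: insert a.com -> 10.0.0.4 (expiry=67+3=70). clock=67
Op 18: insert c.com -> 10.0.0.2 (expiry=67+1=68). clock=67
Op 19: insert b.com -> 10.0.0.4 (expiry=67+1=68). clock=67
Op 20: tick 5 -> clock=72. purged={a.com,b.com,c.com}
Op 21: tick 11 -> clock=83.
Op 22: tick 8 -> clock=91.
lookup b.com: not in cache (expired or never inserted)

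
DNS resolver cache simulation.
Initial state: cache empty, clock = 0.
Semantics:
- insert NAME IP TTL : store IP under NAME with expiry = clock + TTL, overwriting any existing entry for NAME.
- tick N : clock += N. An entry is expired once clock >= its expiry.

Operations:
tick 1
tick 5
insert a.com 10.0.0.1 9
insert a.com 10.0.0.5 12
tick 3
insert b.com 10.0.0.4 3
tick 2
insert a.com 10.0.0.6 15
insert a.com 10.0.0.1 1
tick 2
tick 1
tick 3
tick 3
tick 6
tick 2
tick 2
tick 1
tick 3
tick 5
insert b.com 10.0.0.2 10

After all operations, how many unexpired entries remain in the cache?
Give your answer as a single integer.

Answer: 1

Derivation:
Op 1: tick 1 -> clock=1.
Op 2: tick 5 -> clock=6.
Op 3: insert a.com -> 10.0.0.1 (expiry=6+9=15). clock=6
Op 4: insert a.com -> 10.0.0.5 (expiry=6+12=18). clock=6
Op 5: tick 3 -> clock=9.
Op 6: insert b.com -> 10.0.0.4 (expiry=9+3=12). clock=9
Op 7: tick 2 -> clock=11.
Op 8: insert a.com -> 10.0.0.6 (expiry=11+15=26). clock=11
Op 9: insert a.com -> 10.0.0.1 (expiry=11+1=12). clock=11
Op 10: tick 2 -> clock=13. purged={a.com,b.com}
Op 11: tick 1 -> clock=14.
Op 12: tick 3 -> clock=17.
Op 13: tick 3 -> clock=20.
Op 14: tick 6 -> clock=26.
Op 15: tick 2 -> clock=28.
Op 16: tick 2 -> clock=30.
Op 17: tick 1 -> clock=31.
Op 18: tick 3 -> clock=34.
Op 19: tick 5 -> clock=39.
Op 20: insert b.com -> 10.0.0.2 (expiry=39+10=49). clock=39
Final cache (unexpired): {b.com} -> size=1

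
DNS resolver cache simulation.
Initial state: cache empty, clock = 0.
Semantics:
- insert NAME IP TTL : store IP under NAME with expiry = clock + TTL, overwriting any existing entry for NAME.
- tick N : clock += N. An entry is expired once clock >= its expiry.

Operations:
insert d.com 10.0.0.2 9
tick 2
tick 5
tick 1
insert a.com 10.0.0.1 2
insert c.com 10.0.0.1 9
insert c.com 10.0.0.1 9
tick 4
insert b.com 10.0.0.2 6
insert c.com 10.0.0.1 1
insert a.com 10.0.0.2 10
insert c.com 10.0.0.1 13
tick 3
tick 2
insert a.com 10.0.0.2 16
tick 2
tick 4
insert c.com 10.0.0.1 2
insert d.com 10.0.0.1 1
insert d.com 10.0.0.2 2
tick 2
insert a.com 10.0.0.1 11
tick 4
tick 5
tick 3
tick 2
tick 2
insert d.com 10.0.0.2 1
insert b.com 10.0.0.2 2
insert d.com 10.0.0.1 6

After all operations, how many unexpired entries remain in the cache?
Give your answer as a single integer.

Answer: 2

Derivation:
Op 1: insert d.com -> 10.0.0.2 (expiry=0+9=9). clock=0
Op 2: tick 2 -> clock=2.
Op 3: tick 5 -> clock=7.
Op 4: tick 1 -> clock=8.
Op 5: insert a.com -> 10.0.0.1 (expiry=8+2=10). clock=8
Op 6: insert c.com -> 10.0.0.1 (expiry=8+9=17). clock=8
Op 7: insert c.com -> 10.0.0.1 (expiry=8+9=17). clock=8
Op 8: tick 4 -> clock=12. purged={a.com,d.com}
Op 9: insert b.com -> 10.0.0.2 (expiry=12+6=18). clock=12
Op 10: insert c.com -> 10.0.0.1 (expiry=12+1=13). clock=12
Op 11: insert a.com -> 10.0.0.2 (expiry=12+10=22). clock=12
Op 12: insert c.com -> 10.0.0.1 (expiry=12+13=25). clock=12
Op 13: tick 3 -> clock=15.
Op 14: tick 2 -> clock=17.
Op 15: insert a.com -> 10.0.0.2 (expiry=17+16=33). clock=17
Op 16: tick 2 -> clock=19. purged={b.com}
Op 17: tick 4 -> clock=23.
Op 18: insert c.com -> 10.0.0.1 (expiry=23+2=25). clock=23
Op 19: insert d.com -> 10.0.0.1 (expiry=23+1=24). clock=23
Op 20: insert d.com -> 10.0.0.2 (expiry=23+2=25). clock=23
Op 21: tick 2 -> clock=25. purged={c.com,d.com}
Op 22: insert a.com -> 10.0.0.1 (expiry=25+11=36). clock=25
Op 23: tick 4 -> clock=29.
Op 24: tick 5 -> clock=34.
Op 25: tick 3 -> clock=37. purged={a.com}
Op 26: tick 2 -> clock=39.
Op 27: tick 2 -> clock=41.
Op 28: insert d.com -> 10.0.0.2 (expiry=41+1=42). clock=41
Op 29: insert b.com -> 10.0.0.2 (expiry=41+2=43). clock=41
Op 30: insert d.com -> 10.0.0.1 (expiry=41+6=47). clock=41
Final cache (unexpired): {b.com,d.com} -> size=2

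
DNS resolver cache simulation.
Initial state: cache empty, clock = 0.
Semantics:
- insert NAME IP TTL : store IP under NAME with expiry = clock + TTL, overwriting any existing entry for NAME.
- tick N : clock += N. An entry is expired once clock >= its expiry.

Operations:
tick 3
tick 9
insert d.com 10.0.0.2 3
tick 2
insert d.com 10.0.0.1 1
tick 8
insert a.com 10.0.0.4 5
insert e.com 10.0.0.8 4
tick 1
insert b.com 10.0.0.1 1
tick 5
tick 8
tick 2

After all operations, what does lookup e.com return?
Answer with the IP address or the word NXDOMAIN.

Op 1: tick 3 -> clock=3.
Op 2: tick 9 -> clock=12.
Op 3: insert d.com -> 10.0.0.2 (expiry=12+3=15). clock=12
Op 4: tick 2 -> clock=14.
Op 5: insert d.com -> 10.0.0.1 (expiry=14+1=15). clock=14
Op 6: tick 8 -> clock=22. purged={d.com}
Op 7: insert a.com -> 10.0.0.4 (expiry=22+5=27). clock=22
Op 8: insert e.com -> 10.0.0.8 (expiry=22+4=26). clock=22
Op 9: tick 1 -> clock=23.
Op 10: insert b.com -> 10.0.0.1 (expiry=23+1=24). clock=23
Op 11: tick 5 -> clock=28. purged={a.com,b.com,e.com}
Op 12: tick 8 -> clock=36.
Op 13: tick 2 -> clock=38.
lookup e.com: not in cache (expired or never inserted)

Answer: NXDOMAIN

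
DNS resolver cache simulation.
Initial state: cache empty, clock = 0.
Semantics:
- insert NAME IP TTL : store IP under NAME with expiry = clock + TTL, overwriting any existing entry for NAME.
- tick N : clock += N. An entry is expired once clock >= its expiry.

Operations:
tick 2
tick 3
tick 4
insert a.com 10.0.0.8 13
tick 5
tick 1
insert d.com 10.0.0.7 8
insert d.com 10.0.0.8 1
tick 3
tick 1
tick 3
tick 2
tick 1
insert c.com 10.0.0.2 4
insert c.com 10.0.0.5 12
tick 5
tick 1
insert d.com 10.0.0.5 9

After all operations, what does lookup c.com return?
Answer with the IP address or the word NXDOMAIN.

Op 1: tick 2 -> clock=2.
Op 2: tick 3 -> clock=5.
Op 3: tick 4 -> clock=9.
Op 4: insert a.com -> 10.0.0.8 (expiry=9+13=22). clock=9
Op 5: tick 5 -> clock=14.
Op 6: tick 1 -> clock=15.
Op 7: insert d.com -> 10.0.0.7 (expiry=15+8=23). clock=15
Op 8: insert d.com -> 10.0.0.8 (expiry=15+1=16). clock=15
Op 9: tick 3 -> clock=18. purged={d.com}
Op 10: tick 1 -> clock=19.
Op 11: tick 3 -> clock=22. purged={a.com}
Op 12: tick 2 -> clock=24.
Op 13: tick 1 -> clock=25.
Op 14: insert c.com -> 10.0.0.2 (expiry=25+4=29). clock=25
Op 15: insert c.com -> 10.0.0.5 (expiry=25+12=37). clock=25
Op 16: tick 5 -> clock=30.
Op 17: tick 1 -> clock=31.
Op 18: insert d.com -> 10.0.0.5 (expiry=31+9=40). clock=31
lookup c.com: present, ip=10.0.0.5 expiry=37 > clock=31

Answer: 10.0.0.5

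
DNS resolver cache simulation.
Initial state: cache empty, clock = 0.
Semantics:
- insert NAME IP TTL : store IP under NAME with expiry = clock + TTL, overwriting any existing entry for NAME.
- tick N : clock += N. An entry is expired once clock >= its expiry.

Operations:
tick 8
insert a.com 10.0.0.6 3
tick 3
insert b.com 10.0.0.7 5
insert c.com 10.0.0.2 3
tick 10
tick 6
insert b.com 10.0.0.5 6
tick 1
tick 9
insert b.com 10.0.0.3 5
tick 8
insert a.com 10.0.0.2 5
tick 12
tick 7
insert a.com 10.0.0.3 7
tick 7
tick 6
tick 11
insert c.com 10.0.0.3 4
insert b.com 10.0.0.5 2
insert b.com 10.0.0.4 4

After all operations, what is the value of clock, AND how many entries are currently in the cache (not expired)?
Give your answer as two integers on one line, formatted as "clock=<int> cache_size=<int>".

Op 1: tick 8 -> clock=8.
Op 2: insert a.com -> 10.0.0.6 (expiry=8+3=11). clock=8
Op 3: tick 3 -> clock=11. purged={a.com}
Op 4: insert b.com -> 10.0.0.7 (expiry=11+5=16). clock=11
Op 5: insert c.com -> 10.0.0.2 (expiry=11+3=14). clock=11
Op 6: tick 10 -> clock=21. purged={b.com,c.com}
Op 7: tick 6 -> clock=27.
Op 8: insert b.com -> 10.0.0.5 (expiry=27+6=33). clock=27
Op 9: tick 1 -> clock=28.
Op 10: tick 9 -> clock=37. purged={b.com}
Op 11: insert b.com -> 10.0.0.3 (expiry=37+5=42). clock=37
Op 12: tick 8 -> clock=45. purged={b.com}
Op 13: insert a.com -> 10.0.0.2 (expiry=45+5=50). clock=45
Op 14: tick 12 -> clock=57. purged={a.com}
Op 15: tick 7 -> clock=64.
Op 16: insert a.com -> 10.0.0.3 (expiry=64+7=71). clock=64
Op 17: tick 7 -> clock=71. purged={a.com}
Op 18: tick 6 -> clock=77.
Op 19: tick 11 -> clock=88.
Op 20: insert c.com -> 10.0.0.3 (expiry=88+4=92). clock=88
Op 21: insert b.com -> 10.0.0.5 (expiry=88+2=90). clock=88
Op 22: insert b.com -> 10.0.0.4 (expiry=88+4=92). clock=88
Final clock = 88
Final cache (unexpired): {b.com,c.com} -> size=2

Answer: clock=88 cache_size=2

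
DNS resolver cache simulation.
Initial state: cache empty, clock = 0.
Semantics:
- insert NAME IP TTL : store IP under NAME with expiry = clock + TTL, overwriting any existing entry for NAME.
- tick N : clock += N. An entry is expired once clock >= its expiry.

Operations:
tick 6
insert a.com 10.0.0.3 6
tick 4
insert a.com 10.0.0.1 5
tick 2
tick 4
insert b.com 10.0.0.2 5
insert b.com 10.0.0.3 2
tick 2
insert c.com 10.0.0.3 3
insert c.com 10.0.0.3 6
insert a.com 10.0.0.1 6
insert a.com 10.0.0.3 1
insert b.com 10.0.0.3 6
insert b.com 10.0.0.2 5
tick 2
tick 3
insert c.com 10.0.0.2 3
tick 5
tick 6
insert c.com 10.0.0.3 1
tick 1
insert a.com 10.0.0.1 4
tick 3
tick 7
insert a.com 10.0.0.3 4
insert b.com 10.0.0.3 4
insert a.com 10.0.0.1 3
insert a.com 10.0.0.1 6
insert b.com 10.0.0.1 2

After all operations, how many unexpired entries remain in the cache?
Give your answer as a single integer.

Op 1: tick 6 -> clock=6.
Op 2: insert a.com -> 10.0.0.3 (expiry=6+6=12). clock=6
Op 3: tick 4 -> clock=10.
Op 4: insert a.com -> 10.0.0.1 (expiry=10+5=15). clock=10
Op 5: tick 2 -> clock=12.
Op 6: tick 4 -> clock=16. purged={a.com}
Op 7: insert b.com -> 10.0.0.2 (expiry=16+5=21). clock=16
Op 8: insert b.com -> 10.0.0.3 (expiry=16+2=18). clock=16
Op 9: tick 2 -> clock=18. purged={b.com}
Op 10: insert c.com -> 10.0.0.3 (expiry=18+3=21). clock=18
Op 11: insert c.com -> 10.0.0.3 (expiry=18+6=24). clock=18
Op 12: insert a.com -> 10.0.0.1 (expiry=18+6=24). clock=18
Op 13: insert a.com -> 10.0.0.3 (expiry=18+1=19). clock=18
Op 14: insert b.com -> 10.0.0.3 (expiry=18+6=24). clock=18
Op 15: insert b.com -> 10.0.0.2 (expiry=18+5=23). clock=18
Op 16: tick 2 -> clock=20. purged={a.com}
Op 17: tick 3 -> clock=23. purged={b.com}
Op 18: insert c.com -> 10.0.0.2 (expiry=23+3=26). clock=23
Op 19: tick 5 -> clock=28. purged={c.com}
Op 20: tick 6 -> clock=34.
Op 21: insert c.com -> 10.0.0.3 (expiry=34+1=35). clock=34
Op 22: tick 1 -> clock=35. purged={c.com}
Op 23: insert a.com -> 10.0.0.1 (expiry=35+4=39). clock=35
Op 24: tick 3 -> clock=38.
Op 25: tick 7 -> clock=45. purged={a.com}
Op 26: insert a.com -> 10.0.0.3 (expiry=45+4=49). clock=45
Op 27: insert b.com -> 10.0.0.3 (expiry=45+4=49). clock=45
Op 28: insert a.com -> 10.0.0.1 (expiry=45+3=48). clock=45
Op 29: insert a.com -> 10.0.0.1 (expiry=45+6=51). clock=45
Op 30: insert b.com -> 10.0.0.1 (expiry=45+2=47). clock=45
Final cache (unexpired): {a.com,b.com} -> size=2

Answer: 2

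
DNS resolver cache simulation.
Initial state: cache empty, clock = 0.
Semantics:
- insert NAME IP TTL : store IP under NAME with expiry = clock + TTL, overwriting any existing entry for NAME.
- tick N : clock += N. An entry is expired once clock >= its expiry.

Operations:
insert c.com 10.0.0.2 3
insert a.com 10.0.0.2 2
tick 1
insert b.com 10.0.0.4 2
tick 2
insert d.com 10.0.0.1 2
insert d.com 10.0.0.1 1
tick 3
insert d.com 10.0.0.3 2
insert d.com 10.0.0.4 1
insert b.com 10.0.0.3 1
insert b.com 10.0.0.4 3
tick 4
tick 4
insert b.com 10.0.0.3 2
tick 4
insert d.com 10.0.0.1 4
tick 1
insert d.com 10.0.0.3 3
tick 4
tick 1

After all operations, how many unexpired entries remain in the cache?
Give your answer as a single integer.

Answer: 0

Derivation:
Op 1: insert c.com -> 10.0.0.2 (expiry=0+3=3). clock=0
Op 2: insert a.com -> 10.0.0.2 (expiry=0+2=2). clock=0
Op 3: tick 1 -> clock=1.
Op 4: insert b.com -> 10.0.0.4 (expiry=1+2=3). clock=1
Op 5: tick 2 -> clock=3. purged={a.com,b.com,c.com}
Op 6: insert d.com -> 10.0.0.1 (expiry=3+2=5). clock=3
Op 7: insert d.com -> 10.0.0.1 (expiry=3+1=4). clock=3
Op 8: tick 3 -> clock=6. purged={d.com}
Op 9: insert d.com -> 10.0.0.3 (expiry=6+2=8). clock=6
Op 10: insert d.com -> 10.0.0.4 (expiry=6+1=7). clock=6
Op 11: insert b.com -> 10.0.0.3 (expiry=6+1=7). clock=6
Op 12: insert b.com -> 10.0.0.4 (expiry=6+3=9). clock=6
Op 13: tick 4 -> clock=10. purged={b.com,d.com}
Op 14: tick 4 -> clock=14.
Op 15: insert b.com -> 10.0.0.3 (expiry=14+2=16). clock=14
Op 16: tick 4 -> clock=18. purged={b.com}
Op 17: insert d.com -> 10.0.0.1 (expiry=18+4=22). clock=18
Op 18: tick 1 -> clock=19.
Op 19: insert d.com -> 10.0.0.3 (expiry=19+3=22). clock=19
Op 20: tick 4 -> clock=23. purged={d.com}
Op 21: tick 1 -> clock=24.
Final cache (unexpired): {} -> size=0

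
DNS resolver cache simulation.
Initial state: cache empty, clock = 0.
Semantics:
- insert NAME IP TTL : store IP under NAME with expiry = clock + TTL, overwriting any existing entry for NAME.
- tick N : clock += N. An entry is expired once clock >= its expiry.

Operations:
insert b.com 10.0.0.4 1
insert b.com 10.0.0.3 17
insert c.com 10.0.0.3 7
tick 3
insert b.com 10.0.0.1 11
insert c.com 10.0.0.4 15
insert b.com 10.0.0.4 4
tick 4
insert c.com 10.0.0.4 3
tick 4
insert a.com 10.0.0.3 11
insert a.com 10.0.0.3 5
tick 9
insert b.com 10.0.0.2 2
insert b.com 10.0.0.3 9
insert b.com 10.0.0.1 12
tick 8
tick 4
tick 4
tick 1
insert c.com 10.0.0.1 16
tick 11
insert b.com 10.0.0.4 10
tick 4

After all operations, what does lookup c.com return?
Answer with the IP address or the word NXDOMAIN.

Answer: 10.0.0.1

Derivation:
Op 1: insert b.com -> 10.0.0.4 (expiry=0+1=1). clock=0
Op 2: insert b.com -> 10.0.0.3 (expiry=0+17=17). clock=0
Op 3: insert c.com -> 10.0.0.3 (expiry=0+7=7). clock=0
Op 4: tick 3 -> clock=3.
Op 5: insert b.com -> 10.0.0.1 (expiry=3+11=14). clock=3
Op 6: insert c.com -> 10.0.0.4 (expiry=3+15=18). clock=3
Op 7: insert b.com -> 10.0.0.4 (expiry=3+4=7). clock=3
Op 8: tick 4 -> clock=7. purged={b.com}
Op 9: insert c.com -> 10.0.0.4 (expiry=7+3=10). clock=7
Op 10: tick 4 -> clock=11. purged={c.com}
Op 11: insert a.com -> 10.0.0.3 (expiry=11+11=22). clock=11
Op 12: insert a.com -> 10.0.0.3 (expiry=11+5=16). clock=11
Op 13: tick 9 -> clock=20. purged={a.com}
Op 14: insert b.com -> 10.0.0.2 (expiry=20+2=22). clock=20
Op 15: insert b.com -> 10.0.0.3 (expiry=20+9=29). clock=20
Op 16: insert b.com -> 10.0.0.1 (expiry=20+12=32). clock=20
Op 17: tick 8 -> clock=28.
Op 18: tick 4 -> clock=32. purged={b.com}
Op 19: tick 4 -> clock=36.
Op 20: tick 1 -> clock=37.
Op 21: insert c.com -> 10.0.0.1 (expiry=37+16=53). clock=37
Op 22: tick 11 -> clock=48.
Op 23: insert b.com -> 10.0.0.4 (expiry=48+10=58). clock=48
Op 24: tick 4 -> clock=52.
lookup c.com: present, ip=10.0.0.1 expiry=53 > clock=52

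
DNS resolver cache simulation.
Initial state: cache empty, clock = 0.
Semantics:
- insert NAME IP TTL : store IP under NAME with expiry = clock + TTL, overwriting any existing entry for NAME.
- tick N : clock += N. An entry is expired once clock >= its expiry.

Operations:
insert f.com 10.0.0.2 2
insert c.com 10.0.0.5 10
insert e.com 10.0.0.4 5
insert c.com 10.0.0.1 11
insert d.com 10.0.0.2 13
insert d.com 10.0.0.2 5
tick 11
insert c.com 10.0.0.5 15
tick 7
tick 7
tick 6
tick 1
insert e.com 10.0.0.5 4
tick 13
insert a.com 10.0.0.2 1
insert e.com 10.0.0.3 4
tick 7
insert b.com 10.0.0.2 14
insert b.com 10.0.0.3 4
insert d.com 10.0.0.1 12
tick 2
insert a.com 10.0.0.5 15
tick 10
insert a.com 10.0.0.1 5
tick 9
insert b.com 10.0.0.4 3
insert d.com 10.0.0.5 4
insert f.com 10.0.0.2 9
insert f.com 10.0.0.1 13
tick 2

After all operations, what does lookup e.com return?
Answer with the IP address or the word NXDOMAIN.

Op 1: insert f.com -> 10.0.0.2 (expiry=0+2=2). clock=0
Op 2: insert c.com -> 10.0.0.5 (expiry=0+10=10). clock=0
Op 3: insert e.com -> 10.0.0.4 (expiry=0+5=5). clock=0
Op 4: insert c.com -> 10.0.0.1 (expiry=0+11=11). clock=0
Op 5: insert d.com -> 10.0.0.2 (expiry=0+13=13). clock=0
Op 6: insert d.com -> 10.0.0.2 (expiry=0+5=5). clock=0
Op 7: tick 11 -> clock=11. purged={c.com,d.com,e.com,f.com}
Op 8: insert c.com -> 10.0.0.5 (expiry=11+15=26). clock=11
Op 9: tick 7 -> clock=18.
Op 10: tick 7 -> clock=25.
Op 11: tick 6 -> clock=31. purged={c.com}
Op 12: tick 1 -> clock=32.
Op 13: insert e.com -> 10.0.0.5 (expiry=32+4=36). clock=32
Op 14: tick 13 -> clock=45. purged={e.com}
Op 15: insert a.com -> 10.0.0.2 (expiry=45+1=46). clock=45
Op 16: insert e.com -> 10.0.0.3 (expiry=45+4=49). clock=45
Op 17: tick 7 -> clock=52. purged={a.com,e.com}
Op 18: insert b.com -> 10.0.0.2 (expiry=52+14=66). clock=52
Op 19: insert b.com -> 10.0.0.3 (expiry=52+4=56). clock=52
Op 20: insert d.com -> 10.0.0.1 (expiry=52+12=64). clock=52
Op 21: tick 2 -> clock=54.
Op 22: insert a.com -> 10.0.0.5 (expiry=54+15=69). clock=54
Op 23: tick 10 -> clock=64. purged={b.com,d.com}
Op 24: insert a.com -> 10.0.0.1 (expiry=64+5=69). clock=64
Op 25: tick 9 -> clock=73. purged={a.com}
Op 26: insert b.com -> 10.0.0.4 (expiry=73+3=76). clock=73
Op 27: insert d.com -> 10.0.0.5 (expiry=73+4=77). clock=73
Op 28: insert f.com -> 10.0.0.2 (expiry=73+9=82). clock=73
Op 29: insert f.com -> 10.0.0.1 (expiry=73+13=86). clock=73
Op 30: tick 2 -> clock=75.
lookup e.com: not in cache (expired or never inserted)

Answer: NXDOMAIN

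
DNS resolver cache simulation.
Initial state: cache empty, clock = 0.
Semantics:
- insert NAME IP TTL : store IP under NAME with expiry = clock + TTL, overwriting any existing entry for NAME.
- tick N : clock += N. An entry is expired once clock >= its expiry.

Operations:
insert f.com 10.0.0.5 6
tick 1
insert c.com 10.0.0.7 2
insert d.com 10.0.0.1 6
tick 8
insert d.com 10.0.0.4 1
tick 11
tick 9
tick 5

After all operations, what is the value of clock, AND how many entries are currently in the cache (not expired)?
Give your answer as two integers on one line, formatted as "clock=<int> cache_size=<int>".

Op 1: insert f.com -> 10.0.0.5 (expiry=0+6=6). clock=0
Op 2: tick 1 -> clock=1.
Op 3: insert c.com -> 10.0.0.7 (expiry=1+2=3). clock=1
Op 4: insert d.com -> 10.0.0.1 (expiry=1+6=7). clock=1
Op 5: tick 8 -> clock=9. purged={c.com,d.com,f.com}
Op 6: insert d.com -> 10.0.0.4 (expiry=9+1=10). clock=9
Op 7: tick 11 -> clock=20. purged={d.com}
Op 8: tick 9 -> clock=29.
Op 9: tick 5 -> clock=34.
Final clock = 34
Final cache (unexpired): {} -> size=0

Answer: clock=34 cache_size=0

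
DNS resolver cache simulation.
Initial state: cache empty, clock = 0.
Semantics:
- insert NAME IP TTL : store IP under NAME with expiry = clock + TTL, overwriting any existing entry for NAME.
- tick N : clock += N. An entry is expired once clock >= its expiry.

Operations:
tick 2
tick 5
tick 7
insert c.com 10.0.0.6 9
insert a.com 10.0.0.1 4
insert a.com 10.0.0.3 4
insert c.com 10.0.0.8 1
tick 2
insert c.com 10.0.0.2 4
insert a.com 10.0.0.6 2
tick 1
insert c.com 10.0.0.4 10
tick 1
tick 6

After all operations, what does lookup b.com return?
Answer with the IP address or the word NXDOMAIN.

Answer: NXDOMAIN

Derivation:
Op 1: tick 2 -> clock=2.
Op 2: tick 5 -> clock=7.
Op 3: tick 7 -> clock=14.
Op 4: insert c.com -> 10.0.0.6 (expiry=14+9=23). clock=14
Op 5: insert a.com -> 10.0.0.1 (expiry=14+4=18). clock=14
Op 6: insert a.com -> 10.0.0.3 (expiry=14+4=18). clock=14
Op 7: insert c.com -> 10.0.0.8 (expiry=14+1=15). clock=14
Op 8: tick 2 -> clock=16. purged={c.com}
Op 9: insert c.com -> 10.0.0.2 (expiry=16+4=20). clock=16
Op 10: insert a.com -> 10.0.0.6 (expiry=16+2=18). clock=16
Op 11: tick 1 -> clock=17.
Op 12: insert c.com -> 10.0.0.4 (expiry=17+10=27). clock=17
Op 13: tick 1 -> clock=18. purged={a.com}
Op 14: tick 6 -> clock=24.
lookup b.com: not in cache (expired or never inserted)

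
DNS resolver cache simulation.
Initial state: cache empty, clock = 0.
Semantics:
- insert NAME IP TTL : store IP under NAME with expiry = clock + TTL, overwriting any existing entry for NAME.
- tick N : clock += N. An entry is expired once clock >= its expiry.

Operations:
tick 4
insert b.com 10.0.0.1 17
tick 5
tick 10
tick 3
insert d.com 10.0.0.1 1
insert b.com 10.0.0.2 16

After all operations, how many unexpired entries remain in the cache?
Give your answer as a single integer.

Answer: 2

Derivation:
Op 1: tick 4 -> clock=4.
Op 2: insert b.com -> 10.0.0.1 (expiry=4+17=21). clock=4
Op 3: tick 5 -> clock=9.
Op 4: tick 10 -> clock=19.
Op 5: tick 3 -> clock=22. purged={b.com}
Op 6: insert d.com -> 10.0.0.1 (expiry=22+1=23). clock=22
Op 7: insert b.com -> 10.0.0.2 (expiry=22+16=38). clock=22
Final cache (unexpired): {b.com,d.com} -> size=2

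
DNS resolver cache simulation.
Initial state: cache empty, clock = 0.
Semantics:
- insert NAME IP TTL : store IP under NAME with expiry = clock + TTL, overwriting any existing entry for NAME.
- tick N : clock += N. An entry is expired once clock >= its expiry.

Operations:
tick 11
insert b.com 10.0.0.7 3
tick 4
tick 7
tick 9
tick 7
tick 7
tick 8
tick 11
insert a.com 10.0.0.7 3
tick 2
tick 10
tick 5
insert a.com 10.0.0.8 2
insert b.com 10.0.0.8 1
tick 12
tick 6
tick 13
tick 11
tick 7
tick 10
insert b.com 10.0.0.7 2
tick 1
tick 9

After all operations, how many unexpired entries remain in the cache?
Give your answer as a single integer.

Answer: 0

Derivation:
Op 1: tick 11 -> clock=11.
Op 2: insert b.com -> 10.0.0.7 (expiry=11+3=14). clock=11
Op 3: tick 4 -> clock=15. purged={b.com}
Op 4: tick 7 -> clock=22.
Op 5: tick 9 -> clock=31.
Op 6: tick 7 -> clock=38.
Op 7: tick 7 -> clock=45.
Op 8: tick 8 -> clock=53.
Op 9: tick 11 -> clock=64.
Op 10: insert a.com -> 10.0.0.7 (expiry=64+3=67). clock=64
Op 11: tick 2 -> clock=66.
Op 12: tick 10 -> clock=76. purged={a.com}
Op 13: tick 5 -> clock=81.
Op 14: insert a.com -> 10.0.0.8 (expiry=81+2=83). clock=81
Op 15: insert b.com -> 10.0.0.8 (expiry=81+1=82). clock=81
Op 16: tick 12 -> clock=93. purged={a.com,b.com}
Op 17: tick 6 -> clock=99.
Op 18: tick 13 -> clock=112.
Op 19: tick 11 -> clock=123.
Op 20: tick 7 -> clock=130.
Op 21: tick 10 -> clock=140.
Op 22: insert b.com -> 10.0.0.7 (expiry=140+2=142). clock=140
Op 23: tick 1 -> clock=141.
Op 24: tick 9 -> clock=150. purged={b.com}
Final cache (unexpired): {} -> size=0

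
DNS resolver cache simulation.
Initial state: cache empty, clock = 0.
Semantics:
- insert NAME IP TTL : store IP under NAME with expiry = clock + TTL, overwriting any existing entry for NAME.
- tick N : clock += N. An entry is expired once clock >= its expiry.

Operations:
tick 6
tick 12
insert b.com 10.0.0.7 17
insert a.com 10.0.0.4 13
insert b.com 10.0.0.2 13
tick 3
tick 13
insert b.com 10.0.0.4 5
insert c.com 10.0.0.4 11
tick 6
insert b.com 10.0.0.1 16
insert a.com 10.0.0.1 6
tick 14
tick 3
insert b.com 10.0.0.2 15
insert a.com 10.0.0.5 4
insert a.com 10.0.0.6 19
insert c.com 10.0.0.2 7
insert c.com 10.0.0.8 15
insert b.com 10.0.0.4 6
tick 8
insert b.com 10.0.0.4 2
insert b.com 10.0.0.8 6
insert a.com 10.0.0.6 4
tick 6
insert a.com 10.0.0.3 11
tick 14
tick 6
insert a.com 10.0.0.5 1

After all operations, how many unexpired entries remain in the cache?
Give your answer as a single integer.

Op 1: tick 6 -> clock=6.
Op 2: tick 12 -> clock=18.
Op 3: insert b.com -> 10.0.0.7 (expiry=18+17=35). clock=18
Op 4: insert a.com -> 10.0.0.4 (expiry=18+13=31). clock=18
Op 5: insert b.com -> 10.0.0.2 (expiry=18+13=31). clock=18
Op 6: tick 3 -> clock=21.
Op 7: tick 13 -> clock=34. purged={a.com,b.com}
Op 8: insert b.com -> 10.0.0.4 (expiry=34+5=39). clock=34
Op 9: insert c.com -> 10.0.0.4 (expiry=34+11=45). clock=34
Op 10: tick 6 -> clock=40. purged={b.com}
Op 11: insert b.com -> 10.0.0.1 (expiry=40+16=56). clock=40
Op 12: insert a.com -> 10.0.0.1 (expiry=40+6=46). clock=40
Op 13: tick 14 -> clock=54. purged={a.com,c.com}
Op 14: tick 3 -> clock=57. purged={b.com}
Op 15: insert b.com -> 10.0.0.2 (expiry=57+15=72). clock=57
Op 16: insert a.com -> 10.0.0.5 (expiry=57+4=61). clock=57
Op 17: insert a.com -> 10.0.0.6 (expiry=57+19=76). clock=57
Op 18: insert c.com -> 10.0.0.2 (expiry=57+7=64). clock=57
Op 19: insert c.com -> 10.0.0.8 (expiry=57+15=72). clock=57
Op 20: insert b.com -> 10.0.0.4 (expiry=57+6=63). clock=57
Op 21: tick 8 -> clock=65. purged={b.com}
Op 22: insert b.com -> 10.0.0.4 (expiry=65+2=67). clock=65
Op 23: insert b.com -> 10.0.0.8 (expiry=65+6=71). clock=65
Op 24: insert a.com -> 10.0.0.6 (expiry=65+4=69). clock=65
Op 25: tick 6 -> clock=71. purged={a.com,b.com}
Op 26: insert a.com -> 10.0.0.3 (expiry=71+11=82). clock=71
Op 27: tick 14 -> clock=85. purged={a.com,c.com}
Op 28: tick 6 -> clock=91.
Op 29: insert a.com -> 10.0.0.5 (expiry=91+1=92). clock=91
Final cache (unexpired): {a.com} -> size=1

Answer: 1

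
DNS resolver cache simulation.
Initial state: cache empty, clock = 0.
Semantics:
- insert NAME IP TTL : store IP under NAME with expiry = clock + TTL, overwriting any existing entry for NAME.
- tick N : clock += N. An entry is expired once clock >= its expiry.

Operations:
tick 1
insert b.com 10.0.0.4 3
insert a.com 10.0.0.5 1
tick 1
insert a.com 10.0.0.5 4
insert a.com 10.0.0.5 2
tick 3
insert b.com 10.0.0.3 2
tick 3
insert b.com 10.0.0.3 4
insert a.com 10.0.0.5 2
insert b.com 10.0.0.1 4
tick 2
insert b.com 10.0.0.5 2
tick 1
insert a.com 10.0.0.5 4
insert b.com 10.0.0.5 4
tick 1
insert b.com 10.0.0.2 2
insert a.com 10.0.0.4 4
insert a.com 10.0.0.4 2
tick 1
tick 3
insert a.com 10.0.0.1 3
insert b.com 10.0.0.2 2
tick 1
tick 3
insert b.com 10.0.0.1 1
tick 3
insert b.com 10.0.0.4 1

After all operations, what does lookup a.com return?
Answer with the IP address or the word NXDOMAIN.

Answer: NXDOMAIN

Derivation:
Op 1: tick 1 -> clock=1.
Op 2: insert b.com -> 10.0.0.4 (expiry=1+3=4). clock=1
Op 3: insert a.com -> 10.0.0.5 (expiry=1+1=2). clock=1
Op 4: tick 1 -> clock=2. purged={a.com}
Op 5: insert a.com -> 10.0.0.5 (expiry=2+4=6). clock=2
Op 6: insert a.com -> 10.0.0.5 (expiry=2+2=4). clock=2
Op 7: tick 3 -> clock=5. purged={a.com,b.com}
Op 8: insert b.com -> 10.0.0.3 (expiry=5+2=7). clock=5
Op 9: tick 3 -> clock=8. purged={b.com}
Op 10: insert b.com -> 10.0.0.3 (expiry=8+4=12). clock=8
Op 11: insert a.com -> 10.0.0.5 (expiry=8+2=10). clock=8
Op 12: insert b.com -> 10.0.0.1 (expiry=8+4=12). clock=8
Op 13: tick 2 -> clock=10. purged={a.com}
Op 14: insert b.com -> 10.0.0.5 (expiry=10+2=12). clock=10
Op 15: tick 1 -> clock=11.
Op 16: insert a.com -> 10.0.0.5 (expiry=11+4=15). clock=11
Op 17: insert b.com -> 10.0.0.5 (expiry=11+4=15). clock=11
Op 18: tick 1 -> clock=12.
Op 19: insert b.com -> 10.0.0.2 (expiry=12+2=14). clock=12
Op 20: insert a.com -> 10.0.0.4 (expiry=12+4=16). clock=12
Op 21: insert a.com -> 10.0.0.4 (expiry=12+2=14). clock=12
Op 22: tick 1 -> clock=13.
Op 23: tick 3 -> clock=16. purged={a.com,b.com}
Op 24: insert a.com -> 10.0.0.1 (expiry=16+3=19). clock=16
Op 25: insert b.com -> 10.0.0.2 (expiry=16+2=18). clock=16
Op 26: tick 1 -> clock=17.
Op 27: tick 3 -> clock=20. purged={a.com,b.com}
Op 28: insert b.com -> 10.0.0.1 (expiry=20+1=21). clock=20
Op 29: tick 3 -> clock=23. purged={b.com}
Op 30: insert b.com -> 10.0.0.4 (expiry=23+1=24). clock=23
lookup a.com: not in cache (expired or never inserted)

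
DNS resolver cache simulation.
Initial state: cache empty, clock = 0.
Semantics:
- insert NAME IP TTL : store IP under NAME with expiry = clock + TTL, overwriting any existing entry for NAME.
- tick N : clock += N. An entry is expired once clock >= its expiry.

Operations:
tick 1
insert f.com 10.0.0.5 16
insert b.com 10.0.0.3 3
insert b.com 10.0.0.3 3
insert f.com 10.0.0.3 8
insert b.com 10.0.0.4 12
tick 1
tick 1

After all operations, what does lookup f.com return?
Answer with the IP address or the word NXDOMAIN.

Answer: 10.0.0.3

Derivation:
Op 1: tick 1 -> clock=1.
Op 2: insert f.com -> 10.0.0.5 (expiry=1+16=17). clock=1
Op 3: insert b.com -> 10.0.0.3 (expiry=1+3=4). clock=1
Op 4: insert b.com -> 10.0.0.3 (expiry=1+3=4). clock=1
Op 5: insert f.com -> 10.0.0.3 (expiry=1+8=9). clock=1
Op 6: insert b.com -> 10.0.0.4 (expiry=1+12=13). clock=1
Op 7: tick 1 -> clock=2.
Op 8: tick 1 -> clock=3.
lookup f.com: present, ip=10.0.0.3 expiry=9 > clock=3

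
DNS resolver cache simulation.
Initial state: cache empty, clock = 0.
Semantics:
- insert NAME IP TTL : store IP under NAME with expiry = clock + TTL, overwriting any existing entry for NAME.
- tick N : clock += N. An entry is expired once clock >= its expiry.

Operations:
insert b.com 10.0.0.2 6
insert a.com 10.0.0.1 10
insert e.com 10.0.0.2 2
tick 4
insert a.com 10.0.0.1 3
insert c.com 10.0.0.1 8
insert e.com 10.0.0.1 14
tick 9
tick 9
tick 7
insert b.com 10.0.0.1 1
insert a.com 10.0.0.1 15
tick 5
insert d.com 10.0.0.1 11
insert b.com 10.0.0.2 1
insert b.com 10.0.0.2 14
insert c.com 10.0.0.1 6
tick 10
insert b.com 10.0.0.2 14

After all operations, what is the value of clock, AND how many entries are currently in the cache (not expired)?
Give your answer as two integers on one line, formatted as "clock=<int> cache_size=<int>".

Op 1: insert b.com -> 10.0.0.2 (expiry=0+6=6). clock=0
Op 2: insert a.com -> 10.0.0.1 (expiry=0+10=10). clock=0
Op 3: insert e.com -> 10.0.0.2 (expiry=0+2=2). clock=0
Op 4: tick 4 -> clock=4. purged={e.com}
Op 5: insert a.com -> 10.0.0.1 (expiry=4+3=7). clock=4
Op 6: insert c.com -> 10.0.0.1 (expiry=4+8=12). clock=4
Op 7: insert e.com -> 10.0.0.1 (expiry=4+14=18). clock=4
Op 8: tick 9 -> clock=13. purged={a.com,b.com,c.com}
Op 9: tick 9 -> clock=22. purged={e.com}
Op 10: tick 7 -> clock=29.
Op 11: insert b.com -> 10.0.0.1 (expiry=29+1=30). clock=29
Op 12: insert a.com -> 10.0.0.1 (expiry=29+15=44). clock=29
Op 13: tick 5 -> clock=34. purged={b.com}
Op 14: insert d.com -> 10.0.0.1 (expiry=34+11=45). clock=34
Op 15: insert b.com -> 10.0.0.2 (expiry=34+1=35). clock=34
Op 16: insert b.com -> 10.0.0.2 (expiry=34+14=48). clock=34
Op 17: insert c.com -> 10.0.0.1 (expiry=34+6=40). clock=34
Op 18: tick 10 -> clock=44. purged={a.com,c.com}
Op 19: insert b.com -> 10.0.0.2 (expiry=44+14=58). clock=44
Final clock = 44
Final cache (unexpired): {b.com,d.com} -> size=2

Answer: clock=44 cache_size=2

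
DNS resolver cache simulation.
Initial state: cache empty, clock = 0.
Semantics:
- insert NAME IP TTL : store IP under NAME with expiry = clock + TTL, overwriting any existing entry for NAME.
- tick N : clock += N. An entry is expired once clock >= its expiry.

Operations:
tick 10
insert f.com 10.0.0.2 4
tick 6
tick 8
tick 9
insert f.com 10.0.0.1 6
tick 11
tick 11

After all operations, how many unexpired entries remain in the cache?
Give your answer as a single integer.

Answer: 0

Derivation:
Op 1: tick 10 -> clock=10.
Op 2: insert f.com -> 10.0.0.2 (expiry=10+4=14). clock=10
Op 3: tick 6 -> clock=16. purged={f.com}
Op 4: tick 8 -> clock=24.
Op 5: tick 9 -> clock=33.
Op 6: insert f.com -> 10.0.0.1 (expiry=33+6=39). clock=33
Op 7: tick 11 -> clock=44. purged={f.com}
Op 8: tick 11 -> clock=55.
Final cache (unexpired): {} -> size=0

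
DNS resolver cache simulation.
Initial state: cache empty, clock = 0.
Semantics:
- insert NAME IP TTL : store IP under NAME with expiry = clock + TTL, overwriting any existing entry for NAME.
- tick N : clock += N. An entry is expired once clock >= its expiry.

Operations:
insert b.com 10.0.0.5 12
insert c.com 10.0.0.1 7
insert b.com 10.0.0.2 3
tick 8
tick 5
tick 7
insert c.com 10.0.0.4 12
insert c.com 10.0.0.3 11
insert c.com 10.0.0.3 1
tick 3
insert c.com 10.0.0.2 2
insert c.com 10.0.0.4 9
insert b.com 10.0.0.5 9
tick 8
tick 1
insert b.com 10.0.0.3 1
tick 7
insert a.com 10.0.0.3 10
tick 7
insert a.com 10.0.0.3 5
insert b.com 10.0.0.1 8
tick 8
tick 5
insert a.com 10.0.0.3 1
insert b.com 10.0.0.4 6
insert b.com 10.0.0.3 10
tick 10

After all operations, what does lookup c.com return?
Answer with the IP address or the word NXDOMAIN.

Answer: NXDOMAIN

Derivation:
Op 1: insert b.com -> 10.0.0.5 (expiry=0+12=12). clock=0
Op 2: insert c.com -> 10.0.0.1 (expiry=0+7=7). clock=0
Op 3: insert b.com -> 10.0.0.2 (expiry=0+3=3). clock=0
Op 4: tick 8 -> clock=8. purged={b.com,c.com}
Op 5: tick 5 -> clock=13.
Op 6: tick 7 -> clock=20.
Op 7: insert c.com -> 10.0.0.4 (expiry=20+12=32). clock=20
Op 8: insert c.com -> 10.0.0.3 (expiry=20+11=31). clock=20
Op 9: insert c.com -> 10.0.0.3 (expiry=20+1=21). clock=20
Op 10: tick 3 -> clock=23. purged={c.com}
Op 11: insert c.com -> 10.0.0.2 (expiry=23+2=25). clock=23
Op 12: insert c.com -> 10.0.0.4 (expiry=23+9=32). clock=23
Op 13: insert b.com -> 10.0.0.5 (expiry=23+9=32). clock=23
Op 14: tick 8 -> clock=31.
Op 15: tick 1 -> clock=32. purged={b.com,c.com}
Op 16: insert b.com -> 10.0.0.3 (expiry=32+1=33). clock=32
Op 17: tick 7 -> clock=39. purged={b.com}
Op 18: insert a.com -> 10.0.0.3 (expiry=39+10=49). clock=39
Op 19: tick 7 -> clock=46.
Op 20: insert a.com -> 10.0.0.3 (expiry=46+5=51). clock=46
Op 21: insert b.com -> 10.0.0.1 (expiry=46+8=54). clock=46
Op 22: tick 8 -> clock=54. purged={a.com,b.com}
Op 23: tick 5 -> clock=59.
Op 24: insert a.com -> 10.0.0.3 (expiry=59+1=60). clock=59
Op 25: insert b.com -> 10.0.0.4 (expiry=59+6=65). clock=59
Op 26: insert b.com -> 10.0.0.3 (expiry=59+10=69). clock=59
Op 27: tick 10 -> clock=69. purged={a.com,b.com}
lookup c.com: not in cache (expired or never inserted)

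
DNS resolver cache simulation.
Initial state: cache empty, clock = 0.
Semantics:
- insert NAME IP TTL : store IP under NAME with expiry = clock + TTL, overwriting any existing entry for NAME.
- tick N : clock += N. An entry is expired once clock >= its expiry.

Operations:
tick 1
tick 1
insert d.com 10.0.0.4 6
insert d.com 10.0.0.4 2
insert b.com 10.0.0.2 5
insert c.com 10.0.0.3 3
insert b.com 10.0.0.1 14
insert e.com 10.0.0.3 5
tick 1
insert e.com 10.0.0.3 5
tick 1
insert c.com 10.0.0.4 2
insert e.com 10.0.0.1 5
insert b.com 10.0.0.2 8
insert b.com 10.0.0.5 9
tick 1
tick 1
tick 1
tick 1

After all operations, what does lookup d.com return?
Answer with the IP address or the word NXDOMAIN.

Answer: NXDOMAIN

Derivation:
Op 1: tick 1 -> clock=1.
Op 2: tick 1 -> clock=2.
Op 3: insert d.com -> 10.0.0.4 (expiry=2+6=8). clock=2
Op 4: insert d.com -> 10.0.0.4 (expiry=2+2=4). clock=2
Op 5: insert b.com -> 10.0.0.2 (expiry=2+5=7). clock=2
Op 6: insert c.com -> 10.0.0.3 (expiry=2+3=5). clock=2
Op 7: insert b.com -> 10.0.0.1 (expiry=2+14=16). clock=2
Op 8: insert e.com -> 10.0.0.3 (expiry=2+5=7). clock=2
Op 9: tick 1 -> clock=3.
Op 10: insert e.com -> 10.0.0.3 (expiry=3+5=8). clock=3
Op 11: tick 1 -> clock=4. purged={d.com}
Op 12: insert c.com -> 10.0.0.4 (expiry=4+2=6). clock=4
Op 13: insert e.com -> 10.0.0.1 (expiry=4+5=9). clock=4
Op 14: insert b.com -> 10.0.0.2 (expiry=4+8=12). clock=4
Op 15: insert b.com -> 10.0.0.5 (expiry=4+9=13). clock=4
Op 16: tick 1 -> clock=5.
Op 17: tick 1 -> clock=6. purged={c.com}
Op 18: tick 1 -> clock=7.
Op 19: tick 1 -> clock=8.
lookup d.com: not in cache (expired or never inserted)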